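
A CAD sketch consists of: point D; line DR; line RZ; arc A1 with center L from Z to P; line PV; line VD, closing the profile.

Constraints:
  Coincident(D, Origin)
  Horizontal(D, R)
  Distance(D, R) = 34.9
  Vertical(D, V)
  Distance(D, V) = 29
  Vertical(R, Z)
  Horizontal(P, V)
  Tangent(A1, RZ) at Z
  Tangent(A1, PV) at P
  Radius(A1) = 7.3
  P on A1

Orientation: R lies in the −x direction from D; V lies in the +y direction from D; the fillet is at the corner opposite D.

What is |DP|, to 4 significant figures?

40.03

D is at the origin; D and R share the same y with |DR| = 34.9 and R on the −x side, so R = (-34.90, 0.000). DV is vertical with |DV| = 29.0 and V on the +y side, so V = (0.000, 29.00). The virtual corner opposite D is at (-34.90, 29.00). Since A1 is tangent to RZ there, LZ ⟂ RZ and A1 meets PV tangentially, so LP is at right angles to PV, with radius 7.3, so the center L sits 7.3 in from both sides at L = (-27.60, 21.70). That places the tangent points at Z = (-34.90, 21.70) on RZ and P = (-27.60, 29.00) on PV. Then |DP| = |P − D| = 40.03.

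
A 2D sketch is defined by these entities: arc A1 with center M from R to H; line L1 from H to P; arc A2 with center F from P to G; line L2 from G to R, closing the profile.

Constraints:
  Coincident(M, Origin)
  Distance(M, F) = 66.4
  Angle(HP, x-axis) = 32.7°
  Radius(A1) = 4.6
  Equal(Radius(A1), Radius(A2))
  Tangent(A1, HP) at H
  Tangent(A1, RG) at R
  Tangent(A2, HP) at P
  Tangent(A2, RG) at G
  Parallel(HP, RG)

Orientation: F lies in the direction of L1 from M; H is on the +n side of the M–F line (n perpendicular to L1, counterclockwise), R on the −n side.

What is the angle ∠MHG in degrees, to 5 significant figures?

82.112°

The slot axis is L1's direction at 32.7°, so u = (cos 32.7°, sin 32.7°) = (0.84151, 0.54024) and n = (−sin 32.7°, cos 32.7°) = (-0.54024, 0.84151). M is at the origin and F lies 66.4 along u from M, so F = 66.4·u = (55.876, 35.872). Tangency of A1 to both parallel lines with radius 4.6 puts H and R at M ± 4.6·n: H = (-2.4851, 3.8709), R = (2.4851, -3.8709). Equal radii place P and G the same way about F: P = F + 4.6·n = (53.391, 39.743), G = F − 4.6·n = (58.361, 32.001). Then cos ∠MHG = HM·HG / (|HM||HG|), giving 82.112°.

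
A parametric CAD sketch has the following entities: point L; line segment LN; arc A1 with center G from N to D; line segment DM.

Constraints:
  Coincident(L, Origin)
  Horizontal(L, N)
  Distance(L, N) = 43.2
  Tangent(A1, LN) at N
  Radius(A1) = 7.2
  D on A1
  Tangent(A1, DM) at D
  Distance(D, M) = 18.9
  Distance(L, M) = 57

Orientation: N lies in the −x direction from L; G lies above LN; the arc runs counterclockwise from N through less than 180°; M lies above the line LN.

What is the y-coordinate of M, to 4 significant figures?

25.97

L is at the origin; LN is horizontal with |LN| = 43.2 and N on the −x side, so N = (-43.20, 0.000). A1 meets LN tangentially, so GN is at right angles to LN, so G = N + (0, 7.2) = (-43.20, 7.200). Since GD ⟂ DM (tangency), |GM| = √(7.2² + 18.9²) = 20.22 regardless of where D sits on A1. So M lies on both circle(L, 57.0) and circle(G, 20.22); the above-LN intersection is M = (-50.74, 25.97). D is the foot of the tangent from M: D = (-37.91, 12.09).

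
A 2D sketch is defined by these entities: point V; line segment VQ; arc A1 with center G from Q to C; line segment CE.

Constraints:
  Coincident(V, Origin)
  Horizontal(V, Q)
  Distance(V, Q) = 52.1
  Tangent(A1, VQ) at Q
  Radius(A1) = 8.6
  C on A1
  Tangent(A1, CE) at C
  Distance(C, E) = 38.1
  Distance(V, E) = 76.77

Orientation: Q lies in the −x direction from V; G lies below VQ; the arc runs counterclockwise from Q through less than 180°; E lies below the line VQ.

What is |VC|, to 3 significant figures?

61.3

Checks: V = (0.00, 0.00) ✓; |GC| = 8.600 ✓; ∠(GC, CE) = 90.00° ✓; |CE| = 38.10 ✓; |VE| = 76.77 ✓.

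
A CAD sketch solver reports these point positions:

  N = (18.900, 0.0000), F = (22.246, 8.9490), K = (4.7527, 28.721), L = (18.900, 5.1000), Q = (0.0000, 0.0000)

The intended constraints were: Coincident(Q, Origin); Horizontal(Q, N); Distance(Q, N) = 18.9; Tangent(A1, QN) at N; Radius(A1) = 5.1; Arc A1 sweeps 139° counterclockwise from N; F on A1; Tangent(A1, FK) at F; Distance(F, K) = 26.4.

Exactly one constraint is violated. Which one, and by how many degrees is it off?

Tangent(A1, FK) at F — off by 7.50°.

Q = (0.00, 0.00) ✓; Q.y = 0.00, N.y = 0.00 ✓; |QN| = 18.90 ✓; ∠(LN, NQ) = 90.00° ✓; |LN| = 5.100 ✓; bearing(L→F) − bearing(L→N) = 139.0° ✓; |LF| = 5.100 ✓; ∠(LF, FK) = 97.50° ✗; |FK| = 26.40 ✓.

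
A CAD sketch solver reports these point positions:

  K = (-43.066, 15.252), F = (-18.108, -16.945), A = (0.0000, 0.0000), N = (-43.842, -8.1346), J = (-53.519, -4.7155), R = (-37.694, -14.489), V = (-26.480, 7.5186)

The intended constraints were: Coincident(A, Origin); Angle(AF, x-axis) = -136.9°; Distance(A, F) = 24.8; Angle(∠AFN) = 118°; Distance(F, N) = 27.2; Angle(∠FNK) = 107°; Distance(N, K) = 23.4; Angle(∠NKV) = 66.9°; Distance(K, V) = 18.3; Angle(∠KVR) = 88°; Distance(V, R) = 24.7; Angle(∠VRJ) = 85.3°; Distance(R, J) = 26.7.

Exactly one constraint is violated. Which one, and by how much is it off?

Distance(R, J) = 26.7 — off by 8.10.

A = (0.00, 0.00) ✓; AF at -136.9° ✓; |AF| = 24.80 ✓; ∠AFN = 118.0° ✓; |FN| = 27.20 ✓; ∠FNK = 107.0° ✓; |NK| = 23.40 ✓; ∠NKV = 66.90° ✓; |KV| = 18.30 ✓; ∠KVR = 88.00° ✓; |VR| = 24.70 ✓; ∠VRJ = 85.30° ✓; |RJ| = 18.60 ✗.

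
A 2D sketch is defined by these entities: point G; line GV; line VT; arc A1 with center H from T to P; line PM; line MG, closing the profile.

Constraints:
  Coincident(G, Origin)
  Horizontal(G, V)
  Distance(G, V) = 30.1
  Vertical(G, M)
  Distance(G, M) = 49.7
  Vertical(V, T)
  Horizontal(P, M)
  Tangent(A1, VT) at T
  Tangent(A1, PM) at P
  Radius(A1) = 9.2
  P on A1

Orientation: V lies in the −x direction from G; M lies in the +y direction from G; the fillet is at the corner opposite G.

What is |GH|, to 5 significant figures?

45.575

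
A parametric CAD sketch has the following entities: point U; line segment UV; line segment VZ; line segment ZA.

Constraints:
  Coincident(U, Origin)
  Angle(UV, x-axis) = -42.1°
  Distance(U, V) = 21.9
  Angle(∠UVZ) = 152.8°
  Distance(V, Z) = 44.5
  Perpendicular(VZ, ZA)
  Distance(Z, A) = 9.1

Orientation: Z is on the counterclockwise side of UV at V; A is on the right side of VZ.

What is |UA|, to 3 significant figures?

66.8

U is at the origin; UV runs at -42.1° with length 21.9, so V = 21.9·(cos -42.1°, sin -42.1°) = (16.2, -14.7). ∠UVZ = 152.8°, so VZ runs at -42.1° + (180° − 152.8°) = -14.9° from the x-axis; with |VZ| = 44.5, Z = V + 44.5·(cos -14.9°, sin -14.9°) = (59.3, -26.1). The perpendicularity gives ZA at right angles to VZ; with |ZA| = 9.1 on the right of VZ, A = Z + 9.1·(-0.257, -0.966) = (56.9, -34.9). Then |UA| = |A − U| = 66.8.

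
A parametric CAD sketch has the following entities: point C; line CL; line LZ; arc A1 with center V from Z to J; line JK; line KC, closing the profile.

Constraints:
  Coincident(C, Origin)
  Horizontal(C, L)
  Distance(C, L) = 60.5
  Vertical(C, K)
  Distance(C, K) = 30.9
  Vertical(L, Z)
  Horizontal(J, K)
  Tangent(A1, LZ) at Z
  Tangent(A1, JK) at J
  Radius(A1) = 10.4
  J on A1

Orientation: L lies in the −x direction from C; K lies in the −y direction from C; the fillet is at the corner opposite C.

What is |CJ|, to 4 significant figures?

58.86

The virtual corner opposite C is at (-60.50, -30.90). Since A1 is tangent to LZ there, VZ ⟂ LZ and the tangent condition forces VJ to be normal to JK, with radius 10.4, so the center V sits 10.4 in from both sides at V = (-50.10, -20.50). That places the tangent points at Z = (-60.50, -20.50) on LZ and J = (-50.10, -30.90) on JK. Then |CJ| = |J − C| = 58.86.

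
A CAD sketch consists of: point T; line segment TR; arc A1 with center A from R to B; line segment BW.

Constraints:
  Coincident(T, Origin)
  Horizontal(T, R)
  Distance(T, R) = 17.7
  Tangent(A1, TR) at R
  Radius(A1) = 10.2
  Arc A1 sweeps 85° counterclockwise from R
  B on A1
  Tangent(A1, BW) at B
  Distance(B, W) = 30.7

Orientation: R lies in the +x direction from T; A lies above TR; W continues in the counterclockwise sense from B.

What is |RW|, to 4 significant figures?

41.91

T is at the origin; T and R share the same y with |TR| = 17.7 and R on the +x side, so R = (17.70, 0.000). Since A1 is tangent to TR there, AR ⟂ TR, so A = R + (0, 10.2) = (17.70, 10.20). On A1, R sits at bearing -90° from A; an 85° counterclockwise sweep puts B at bearing -5°, so B = A + 10.2·(cos -5°, sin -5°) = (27.86, 9.311). The tangent condition forces AB to be normal to BW, so BW runs along (−sin -5°, cos -5°); with |BW| = 30.7, W = (30.54, 39.89). Then |RW| = |W − R| = 41.91.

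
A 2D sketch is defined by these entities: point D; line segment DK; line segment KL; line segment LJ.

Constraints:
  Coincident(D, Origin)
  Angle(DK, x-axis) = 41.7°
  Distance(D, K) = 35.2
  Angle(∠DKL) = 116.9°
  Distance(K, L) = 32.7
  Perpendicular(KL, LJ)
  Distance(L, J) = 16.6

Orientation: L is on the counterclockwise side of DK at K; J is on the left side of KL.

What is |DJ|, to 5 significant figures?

50.826

D is at the origin; DK runs at 41.7° with length 35.2, so K = 35.2·(cos 41.7°, sin 41.7°) = (26.282, 23.416). ∠DKL = 116.9°, so KL runs at 41.7° + (180° − 116.9°) = 104.80° from the x-axis; with |KL| = 32.7, L = K + 32.7·(cos 104.80°, sin 104.80°) = (17.929, 55.031). The perpendicularity gives LJ at right angles to KL; with |LJ| = 16.6 on the left of KL, J = L + 16.6·(-0.96682, -0.25545) = (1.8793, 50.791). Then |DJ| = |J − D| = 50.826.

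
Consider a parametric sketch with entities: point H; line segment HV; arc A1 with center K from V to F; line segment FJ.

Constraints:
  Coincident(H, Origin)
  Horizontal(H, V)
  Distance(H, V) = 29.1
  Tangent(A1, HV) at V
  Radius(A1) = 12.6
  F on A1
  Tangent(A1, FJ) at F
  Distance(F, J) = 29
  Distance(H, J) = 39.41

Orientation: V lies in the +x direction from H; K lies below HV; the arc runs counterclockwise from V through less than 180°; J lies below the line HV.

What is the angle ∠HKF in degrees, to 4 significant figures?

10.45°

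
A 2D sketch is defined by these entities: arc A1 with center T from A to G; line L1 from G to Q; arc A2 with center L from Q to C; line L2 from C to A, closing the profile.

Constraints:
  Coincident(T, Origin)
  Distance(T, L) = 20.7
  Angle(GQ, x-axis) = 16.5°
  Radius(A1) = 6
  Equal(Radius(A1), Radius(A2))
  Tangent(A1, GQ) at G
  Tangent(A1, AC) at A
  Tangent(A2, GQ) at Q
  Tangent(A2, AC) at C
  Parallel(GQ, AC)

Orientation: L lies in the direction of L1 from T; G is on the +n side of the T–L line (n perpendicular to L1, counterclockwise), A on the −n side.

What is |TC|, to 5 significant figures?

21.552

The slot axis is L1's direction at 16.5°, so u = (cos 16.5°, sin 16.5°) = (0.95882, 0.28402) and n = (−sin 16.5°, cos 16.5°) = (-0.28402, 0.95882). T is at the origin and L lies 20.7 along u from T, so L = 20.7·u = (19.848, 5.8791). Tangency of A1 to both parallel lines with radius 6.0 puts G and A at T ± 6.0·n: G = (-1.7041, 5.7529), A = (1.7041, -5.7529). Equal radii place Q and C the same way about L: Q = L + 6.0·n = (18.143, 11.632), C = L − 6.0·n = (21.552, 0.12620). Then |TC| = |C − T| = 21.552.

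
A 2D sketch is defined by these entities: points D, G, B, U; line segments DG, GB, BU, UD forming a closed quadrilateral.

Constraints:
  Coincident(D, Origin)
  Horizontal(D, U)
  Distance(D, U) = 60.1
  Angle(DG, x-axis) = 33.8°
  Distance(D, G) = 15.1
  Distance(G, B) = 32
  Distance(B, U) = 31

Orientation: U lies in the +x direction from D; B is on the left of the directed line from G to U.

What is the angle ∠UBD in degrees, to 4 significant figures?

98.59°

D is at the origin; DU is horizontal with |DU| = 60.1 and U in +x, so U = (60.1, 0). DG runs at 33.8° with |DG| = 15.1, so G = (12.55, 8.400). B is determined by |GB| = 32.0 and |BU| = 31.0 together: it lies at the intersection of circle(G, 32.0) and circle(U, 31.0). With |GU| = 48.29, the foot of the radical line on GU is 24.80 from G and the perpendicular offset is √(32.0² − 24.80²) = 20.23. Taking the left-of-GU solution: B = (40.48, 24.01).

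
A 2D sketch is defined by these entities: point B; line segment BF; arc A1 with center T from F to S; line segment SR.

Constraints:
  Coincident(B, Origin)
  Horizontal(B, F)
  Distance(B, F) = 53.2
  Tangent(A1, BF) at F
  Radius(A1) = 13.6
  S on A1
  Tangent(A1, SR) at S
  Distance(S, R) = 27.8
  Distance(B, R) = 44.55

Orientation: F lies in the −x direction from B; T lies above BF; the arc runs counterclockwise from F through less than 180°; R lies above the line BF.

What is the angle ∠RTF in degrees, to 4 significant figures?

129.9°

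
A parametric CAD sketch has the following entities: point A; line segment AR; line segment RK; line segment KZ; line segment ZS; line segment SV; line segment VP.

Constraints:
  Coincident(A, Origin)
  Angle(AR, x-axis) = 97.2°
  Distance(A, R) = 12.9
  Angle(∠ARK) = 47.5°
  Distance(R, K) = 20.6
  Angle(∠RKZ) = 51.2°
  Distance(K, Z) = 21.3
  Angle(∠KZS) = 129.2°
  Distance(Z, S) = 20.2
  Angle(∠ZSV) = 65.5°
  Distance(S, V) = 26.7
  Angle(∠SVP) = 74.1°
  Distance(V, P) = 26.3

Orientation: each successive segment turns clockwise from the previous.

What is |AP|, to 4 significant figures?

9.391

A is at the origin; AR runs at 97.2° with length 12.9, so R = (-1.617, 12.80). ∠ARK = 47.5° gives RK at -35.30° from the x-axis; with |RK| = 20.6, K = (15.20, 0.8944). ∠RKZ = 51.2° gives KZ at -164.1° from the x-axis; with |KZ| = 21.3, Z = (-5.289, -4.941). ∠KZS = 129.2° gives ZS at 145.1° from the x-axis; with |ZS| = 20.2, S = (-21.86, 6.616). ∠ZSV = 65.5° gives SV at 30.60° from the x-axis; with |SV| = 26.7, V = (1.125, 20.21). ∠SVP = 74.1° gives VP at -75.30° from the x-axis; with |VP| = 26.3, P = (7.799, -5.231). Then |AP| = |P − A| = 9.391.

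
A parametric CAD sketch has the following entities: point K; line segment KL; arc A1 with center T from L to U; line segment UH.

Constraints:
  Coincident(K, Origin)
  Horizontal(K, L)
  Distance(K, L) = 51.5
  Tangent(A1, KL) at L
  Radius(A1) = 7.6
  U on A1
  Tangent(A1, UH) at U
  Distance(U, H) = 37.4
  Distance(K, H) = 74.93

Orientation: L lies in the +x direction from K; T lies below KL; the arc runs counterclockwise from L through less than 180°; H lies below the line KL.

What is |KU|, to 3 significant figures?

45.9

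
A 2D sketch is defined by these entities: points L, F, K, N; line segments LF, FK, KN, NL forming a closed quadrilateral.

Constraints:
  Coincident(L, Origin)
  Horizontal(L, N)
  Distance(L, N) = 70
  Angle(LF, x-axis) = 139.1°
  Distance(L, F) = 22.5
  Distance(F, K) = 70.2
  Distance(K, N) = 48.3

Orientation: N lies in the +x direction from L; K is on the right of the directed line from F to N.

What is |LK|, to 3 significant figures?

47.7

Checks: |FK| = 70.20 ✓; |KN| = 48.30 ✓.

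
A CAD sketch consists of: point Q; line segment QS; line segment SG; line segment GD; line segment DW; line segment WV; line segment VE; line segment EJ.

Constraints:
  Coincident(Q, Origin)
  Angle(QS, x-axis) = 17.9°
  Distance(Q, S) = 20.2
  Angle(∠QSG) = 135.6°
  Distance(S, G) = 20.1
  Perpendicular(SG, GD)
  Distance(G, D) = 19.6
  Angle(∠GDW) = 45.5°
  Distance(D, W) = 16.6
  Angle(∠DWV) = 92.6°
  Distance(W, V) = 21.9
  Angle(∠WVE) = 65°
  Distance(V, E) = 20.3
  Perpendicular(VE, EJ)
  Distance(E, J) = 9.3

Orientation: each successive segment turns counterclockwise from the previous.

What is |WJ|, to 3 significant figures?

15.3

Q is at the origin; QS runs at 17.9° with length 20.2, so S = (19.2, 6.21). ∠QSG = 135.6° gives SG at 62.3° from the x-axis; with |SG| = 20.1, G = (28.6, 24.0). SG ⟂ GD, so GD runs at 152°; with |GD| = 19.6, D = (11.2, 33.1). ∠GDW = 45.5° gives DW at -73.2° from the x-axis; with |DW| = 16.6, W = (16.0, 17.2). ∠DWV = 92.6° gives WV at 14.2° from the x-axis; with |WV| = 21.9, V = (37.2, 22.6). ∠WVE = 65.0° gives VE at 129° from the x-axis; with |VE| = 20.3, E = (24.4, 38.3). VE is perpendicular to EJ, so EJ runs at -141°; with |EJ| = 9.3, J = (17.2, 32.5). Then |WJ| = |J − W| = 15.3.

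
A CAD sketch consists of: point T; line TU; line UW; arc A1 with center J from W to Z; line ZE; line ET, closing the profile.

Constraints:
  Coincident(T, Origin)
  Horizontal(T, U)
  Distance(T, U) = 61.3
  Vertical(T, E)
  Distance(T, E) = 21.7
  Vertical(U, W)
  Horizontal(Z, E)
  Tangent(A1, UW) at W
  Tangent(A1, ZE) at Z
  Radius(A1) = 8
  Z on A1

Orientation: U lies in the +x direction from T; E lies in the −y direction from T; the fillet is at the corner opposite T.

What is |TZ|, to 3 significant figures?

57.5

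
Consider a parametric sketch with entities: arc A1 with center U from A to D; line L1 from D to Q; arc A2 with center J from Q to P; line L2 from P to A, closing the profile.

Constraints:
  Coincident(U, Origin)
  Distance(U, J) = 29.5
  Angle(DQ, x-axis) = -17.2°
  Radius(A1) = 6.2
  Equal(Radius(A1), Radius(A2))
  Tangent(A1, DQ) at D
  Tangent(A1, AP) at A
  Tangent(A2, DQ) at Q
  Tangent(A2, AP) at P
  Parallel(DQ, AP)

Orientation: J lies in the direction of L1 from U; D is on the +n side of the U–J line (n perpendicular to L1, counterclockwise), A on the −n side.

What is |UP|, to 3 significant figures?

30.1

The slot axis is L1's direction at -17.2°, so u = (cos -17.2°, sin -17.2°) = (0.955, -0.296) and n = (−sin -17.2°, cos -17.2°) = (0.296, 0.955). U is at the origin and J lies 29.5 along u from U, so J = 29.5·u = (28.2, -8.72). Tangency of A1 to both parallel lines with radius 6.2 puts D and A at U ± 6.2·n: D = (1.83, 5.92), A = (-1.83, -5.92). Equal radii place Q and P the same way about J: Q = J + 6.2·n = (30.0, -2.80), P = J − 6.2·n = (26.3, -14.6). Then |UP| = |P − U| = 30.1.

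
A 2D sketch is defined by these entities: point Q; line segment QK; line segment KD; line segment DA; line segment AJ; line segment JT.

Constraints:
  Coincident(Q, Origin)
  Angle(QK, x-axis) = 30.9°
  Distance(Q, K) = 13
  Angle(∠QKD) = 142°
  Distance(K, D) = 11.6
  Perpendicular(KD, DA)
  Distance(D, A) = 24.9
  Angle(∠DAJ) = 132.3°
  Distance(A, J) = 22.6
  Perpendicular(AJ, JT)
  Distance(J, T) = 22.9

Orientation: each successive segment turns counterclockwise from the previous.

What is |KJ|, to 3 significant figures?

40.4

Q is at the origin; QK runs at 30.9° with length 13.0, so K = (11.2, 6.68). ∠QKD = 142.0° gives KD at 68.9° from the x-axis; with |KD| = 11.6, D = (15.3, 17.5). KD ⟂ DA, so DA runs at 159°; with |DA| = 24.9, A = (-7.90, 26.5). ∠DAJ = 132.3° gives AJ at -153° from the x-axis; with |AJ| = 22.6, J = (-28.1, 16.3). Then |KJ| = |J − K| = 40.4.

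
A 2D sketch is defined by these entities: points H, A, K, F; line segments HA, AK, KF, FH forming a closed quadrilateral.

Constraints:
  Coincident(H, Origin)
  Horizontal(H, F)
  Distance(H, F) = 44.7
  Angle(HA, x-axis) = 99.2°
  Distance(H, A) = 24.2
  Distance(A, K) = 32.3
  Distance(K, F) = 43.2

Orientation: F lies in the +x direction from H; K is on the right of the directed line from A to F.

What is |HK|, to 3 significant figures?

8.14

H is at the origin; HF is horizontal with |HF| = 44.7 and F in +x, so F = (44.7, 0). HA runs at 99.2° with |HA| = 24.2, so A = (-3.87, 23.9). K is determined by |AK| = 32.3 and |KF| = 43.2 together: it lies at the intersection of circle(A, 32.3) and circle(F, 43.2). With |AF| = 54.1, the foot of the radical line on AF is 19.5 from A and the perpendicular offset is √(32.3² − 19.5²) = 25.8. Taking the right-of-AF solution: K = (2.22, -7.83).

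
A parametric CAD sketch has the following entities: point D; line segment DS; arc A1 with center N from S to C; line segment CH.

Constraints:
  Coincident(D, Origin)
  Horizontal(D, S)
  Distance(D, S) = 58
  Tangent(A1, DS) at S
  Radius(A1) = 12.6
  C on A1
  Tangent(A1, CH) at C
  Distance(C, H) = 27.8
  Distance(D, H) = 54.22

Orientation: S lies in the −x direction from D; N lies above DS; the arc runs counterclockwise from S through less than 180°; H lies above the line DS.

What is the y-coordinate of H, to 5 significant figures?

36.987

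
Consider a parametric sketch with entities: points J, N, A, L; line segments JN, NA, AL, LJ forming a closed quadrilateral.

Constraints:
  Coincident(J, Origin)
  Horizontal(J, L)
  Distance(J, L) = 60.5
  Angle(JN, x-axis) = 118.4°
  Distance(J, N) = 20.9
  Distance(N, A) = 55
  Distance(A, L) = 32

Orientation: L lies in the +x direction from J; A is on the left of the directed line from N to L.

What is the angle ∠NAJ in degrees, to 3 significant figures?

22.3°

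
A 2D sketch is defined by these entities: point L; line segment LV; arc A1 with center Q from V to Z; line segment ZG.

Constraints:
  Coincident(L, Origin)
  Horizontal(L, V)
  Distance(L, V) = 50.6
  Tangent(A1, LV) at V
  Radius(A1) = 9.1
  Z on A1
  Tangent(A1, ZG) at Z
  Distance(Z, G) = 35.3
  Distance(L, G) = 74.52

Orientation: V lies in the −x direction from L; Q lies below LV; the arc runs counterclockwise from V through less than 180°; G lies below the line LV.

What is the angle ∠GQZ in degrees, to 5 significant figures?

75.544°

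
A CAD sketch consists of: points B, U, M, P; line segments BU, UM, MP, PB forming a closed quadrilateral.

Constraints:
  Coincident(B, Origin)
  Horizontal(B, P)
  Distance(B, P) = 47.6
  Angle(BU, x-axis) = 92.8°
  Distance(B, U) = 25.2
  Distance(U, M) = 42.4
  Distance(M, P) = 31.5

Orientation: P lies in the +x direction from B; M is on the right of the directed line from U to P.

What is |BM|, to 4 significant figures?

22.30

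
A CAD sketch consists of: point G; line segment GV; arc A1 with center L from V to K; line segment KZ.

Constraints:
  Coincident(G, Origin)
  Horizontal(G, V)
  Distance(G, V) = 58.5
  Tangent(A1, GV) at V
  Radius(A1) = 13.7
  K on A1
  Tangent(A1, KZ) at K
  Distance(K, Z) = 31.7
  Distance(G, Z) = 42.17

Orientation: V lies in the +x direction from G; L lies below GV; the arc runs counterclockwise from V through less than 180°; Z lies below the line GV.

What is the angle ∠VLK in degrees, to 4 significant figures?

53.41°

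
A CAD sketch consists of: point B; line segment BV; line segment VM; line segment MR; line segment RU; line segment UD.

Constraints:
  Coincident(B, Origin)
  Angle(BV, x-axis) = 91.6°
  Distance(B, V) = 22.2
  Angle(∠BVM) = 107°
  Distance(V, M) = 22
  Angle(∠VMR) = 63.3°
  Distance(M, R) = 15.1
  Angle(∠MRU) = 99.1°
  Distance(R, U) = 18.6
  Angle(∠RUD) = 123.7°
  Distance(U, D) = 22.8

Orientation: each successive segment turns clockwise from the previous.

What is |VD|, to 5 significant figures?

16.589

∠MRU = 99.1° gives RU at -179.00° from the x-axis; with |RU| = 18.6, U = (-0.49373, 13.934). ∠RUD = 123.7° gives UD at 124.70° from the x-axis; with |UD| = 22.8, D = (-13.473, 32.679). Then |VD| = |D − V| = 16.589.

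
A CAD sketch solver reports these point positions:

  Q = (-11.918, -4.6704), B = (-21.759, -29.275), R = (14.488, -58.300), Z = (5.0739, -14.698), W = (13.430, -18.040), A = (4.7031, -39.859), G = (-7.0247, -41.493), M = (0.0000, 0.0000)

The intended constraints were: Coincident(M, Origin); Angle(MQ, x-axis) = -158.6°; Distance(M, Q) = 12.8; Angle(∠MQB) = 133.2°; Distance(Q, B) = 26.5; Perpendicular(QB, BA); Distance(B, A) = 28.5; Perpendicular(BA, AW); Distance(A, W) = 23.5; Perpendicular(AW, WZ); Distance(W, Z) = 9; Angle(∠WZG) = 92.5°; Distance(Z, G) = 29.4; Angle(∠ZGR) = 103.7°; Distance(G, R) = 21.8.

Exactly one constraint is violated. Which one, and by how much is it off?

Distance(G, R) = 21.8 — off by 5.50.

M = (0.00, 0.00) ✓; MQ at -158.6° ✓; |MQ| = 12.80 ✓; ∠MQB = 133.2° ✓; |QB| = 26.50 ✓; ∠(QB, BA) = 90.00° ✓; |BA| = 28.50 ✓; ∠(BA, AW) = 90.00° ✓; |AW| = 23.50 ✓; ∠(AW, WZ) = 90.00° ✓; |WZ| = 9.000 ✓; ∠WZG = 92.50° ✓; |ZG| = 29.40 ✓; ∠ZGR = 103.7° ✓; |GR| = 27.30 ✗.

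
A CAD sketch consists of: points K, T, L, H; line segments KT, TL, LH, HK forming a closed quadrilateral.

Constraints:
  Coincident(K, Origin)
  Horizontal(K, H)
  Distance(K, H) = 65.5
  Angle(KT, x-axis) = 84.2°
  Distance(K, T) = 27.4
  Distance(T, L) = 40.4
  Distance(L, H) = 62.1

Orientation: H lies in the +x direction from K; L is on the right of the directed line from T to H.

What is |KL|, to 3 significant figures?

13.9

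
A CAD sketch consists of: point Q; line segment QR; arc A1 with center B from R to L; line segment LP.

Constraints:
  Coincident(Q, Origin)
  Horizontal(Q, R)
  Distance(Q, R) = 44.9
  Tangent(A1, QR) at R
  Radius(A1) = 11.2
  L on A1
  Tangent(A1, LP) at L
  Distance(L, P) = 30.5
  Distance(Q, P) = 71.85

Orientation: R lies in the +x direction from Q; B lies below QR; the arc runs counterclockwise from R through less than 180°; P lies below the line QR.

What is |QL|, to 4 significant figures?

42.00

Q is at the origin; Q and R share the same y with |QR| = 44.9 and R on the +x side, so R = (44.90, 0.000). Tangency of A1 to QR means the radius BR is perpendicular to QR, so B = R + (0, -11.2) = (44.90, -11.20). Since BL ⟂ LP (tangency), |BP| = √(11.2² + 30.5²) = 32.49 regardless of where L sits on A1. So P lies on both circle(Q, 71.85) and circle(B, 32.49); the below-QR intersection is P = (59.55, -40.20). L is the foot of the tangent from P: L = (37.26, -19.39).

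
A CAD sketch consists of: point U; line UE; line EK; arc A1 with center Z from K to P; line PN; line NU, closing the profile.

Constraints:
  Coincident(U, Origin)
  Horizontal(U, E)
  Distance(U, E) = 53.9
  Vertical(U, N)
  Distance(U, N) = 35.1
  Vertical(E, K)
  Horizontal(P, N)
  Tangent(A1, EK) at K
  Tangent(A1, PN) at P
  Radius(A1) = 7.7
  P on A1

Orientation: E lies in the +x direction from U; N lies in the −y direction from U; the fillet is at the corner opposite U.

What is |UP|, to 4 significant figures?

58.02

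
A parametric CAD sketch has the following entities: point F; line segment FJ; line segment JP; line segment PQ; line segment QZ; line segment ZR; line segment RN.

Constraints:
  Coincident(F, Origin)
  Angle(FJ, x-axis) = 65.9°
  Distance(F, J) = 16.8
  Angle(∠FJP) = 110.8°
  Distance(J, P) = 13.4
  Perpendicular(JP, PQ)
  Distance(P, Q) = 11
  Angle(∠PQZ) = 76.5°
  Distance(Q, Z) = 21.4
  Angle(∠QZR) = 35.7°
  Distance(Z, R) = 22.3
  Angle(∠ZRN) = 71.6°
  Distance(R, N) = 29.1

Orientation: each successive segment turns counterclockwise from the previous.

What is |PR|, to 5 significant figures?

2.4270

∠PQZ = 76.5° gives QZ at -31.400° from the x-axis; with |QZ| = 21.4, Z = (7.8696, 5.8529). ∠QZR = 35.7° gives ZR at 112.90° from the x-axis; with |ZR| = 22.3, R = (-0.80787, 26.395). Then |PR| = |R − P| = 2.4270.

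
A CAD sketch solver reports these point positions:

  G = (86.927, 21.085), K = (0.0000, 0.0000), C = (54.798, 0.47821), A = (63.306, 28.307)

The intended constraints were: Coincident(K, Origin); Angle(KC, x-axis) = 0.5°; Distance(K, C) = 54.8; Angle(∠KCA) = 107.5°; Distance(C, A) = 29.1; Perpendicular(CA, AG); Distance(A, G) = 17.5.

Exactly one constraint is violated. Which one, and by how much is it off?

Distance(A, G) = 17.5 — off by 7.20.

K = (0.00, 0.00) ✓; KC at 0.5000° ✓; |KC| = 54.80 ✓; ∠KCA = 107.5° ✓; |CA| = 29.10 ✓; ∠(CA, AG) = 90.00° ✓; |AG| = 24.70 ✗.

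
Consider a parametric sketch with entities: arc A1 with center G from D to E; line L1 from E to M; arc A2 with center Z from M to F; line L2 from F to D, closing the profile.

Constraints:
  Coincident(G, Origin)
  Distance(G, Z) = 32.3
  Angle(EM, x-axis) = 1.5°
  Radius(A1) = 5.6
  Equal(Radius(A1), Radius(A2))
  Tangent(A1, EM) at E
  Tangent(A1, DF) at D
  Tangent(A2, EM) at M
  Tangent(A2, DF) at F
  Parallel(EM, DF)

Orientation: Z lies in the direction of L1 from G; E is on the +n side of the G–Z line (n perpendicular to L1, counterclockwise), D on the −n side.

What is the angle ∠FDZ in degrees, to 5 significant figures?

9.8359°

The slot axis is L1's direction at 1.5°, so u = (cos 1.5°, sin 1.5°) = (0.99966, 0.026177) and n = (−sin 1.5°, cos 1.5°) = (-0.026177, 0.99966). G is at the origin and Z lies 32.3 along u from G, so Z = 32.3·u = (32.289, 0.84552). Tangency of A1 to both parallel lines with radius 5.6 puts E and D at G ± 5.6·n: E = (-0.14659, 5.5981), D = (0.14659, -5.5981). Equal radii place M and F the same way about Z: M = Z + 5.6·n = (32.142, 6.4436), F = Z − 5.6·n = (32.436, -4.7526). Then cos ∠FDZ = DF·DZ / (|DF||DZ|), giving 9.8359°.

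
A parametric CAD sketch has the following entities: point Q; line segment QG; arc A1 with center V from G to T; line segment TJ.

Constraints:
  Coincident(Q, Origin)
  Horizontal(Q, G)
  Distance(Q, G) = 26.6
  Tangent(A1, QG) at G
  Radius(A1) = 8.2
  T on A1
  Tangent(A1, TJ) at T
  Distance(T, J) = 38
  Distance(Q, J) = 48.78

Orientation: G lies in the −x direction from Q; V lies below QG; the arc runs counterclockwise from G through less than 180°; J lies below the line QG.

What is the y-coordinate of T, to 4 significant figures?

-11.90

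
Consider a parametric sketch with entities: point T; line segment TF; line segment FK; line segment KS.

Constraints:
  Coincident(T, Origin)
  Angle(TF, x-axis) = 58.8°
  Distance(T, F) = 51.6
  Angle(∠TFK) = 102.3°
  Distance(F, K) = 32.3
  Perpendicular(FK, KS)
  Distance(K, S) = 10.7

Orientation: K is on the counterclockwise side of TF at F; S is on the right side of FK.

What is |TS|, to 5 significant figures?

74.896

∠TFK = 102.3°, so FK runs at 58.8° + (180° − 102.3°) = 136.50° from the x-axis; with |FK| = 32.3, K = F + 32.3·(cos 136.50°, sin 136.50°) = (3.3006, 66.371). The perpendicularity gives KS at right angles to FK; with |KS| = 10.7 on the right of FK, S = K + 10.7·(0.68835, 0.72537) = (10.666, 74.132). Then |TS| = |S − T| = 74.896.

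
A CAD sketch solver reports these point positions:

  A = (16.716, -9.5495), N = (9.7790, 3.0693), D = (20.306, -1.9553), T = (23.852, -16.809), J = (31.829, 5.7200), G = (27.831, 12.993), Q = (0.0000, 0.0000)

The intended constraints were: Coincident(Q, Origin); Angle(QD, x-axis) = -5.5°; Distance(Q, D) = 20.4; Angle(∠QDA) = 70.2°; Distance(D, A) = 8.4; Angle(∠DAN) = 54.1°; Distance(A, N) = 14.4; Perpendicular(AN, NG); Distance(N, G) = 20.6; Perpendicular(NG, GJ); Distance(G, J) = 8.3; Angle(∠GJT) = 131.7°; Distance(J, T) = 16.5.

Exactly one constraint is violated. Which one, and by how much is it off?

Distance(J, T) = 16.5 — off by 7.40.

Q = (0.00, 0.00) ✓; QD at -5.500° ✓; |QD| = 20.40 ✓; ∠QDA = 70.20° ✓; |DA| = 8.400 ✓; ∠DAN = 54.10° ✓; |AN| = 14.40 ✓; ∠(AN, NG) = 90.00° ✓; |NG| = 20.60 ✓; ∠(NG, GJ) = 90.00° ✓; |GJ| = 8.299 ✓; ∠GJT = 131.7° ✓; |JT| = 23.90 ✗.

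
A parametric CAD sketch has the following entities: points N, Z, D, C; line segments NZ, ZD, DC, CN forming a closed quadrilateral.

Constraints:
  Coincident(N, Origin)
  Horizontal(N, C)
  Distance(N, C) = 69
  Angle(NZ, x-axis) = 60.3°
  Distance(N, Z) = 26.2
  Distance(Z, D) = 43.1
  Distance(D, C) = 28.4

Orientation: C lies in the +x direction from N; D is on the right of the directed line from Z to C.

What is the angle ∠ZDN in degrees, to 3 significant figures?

35.4°

N is at the origin; N and C share the same y with |NC| = 69.0 and C in +x, so C = (69.0, 0). NZ runs at 60.3° with |NZ| = 26.2, so Z = (13.0, 22.8). D is determined by |ZD| = 43.1 and |DC| = 28.4 together: it lies at the intersection of circle(Z, 43.1) and circle(C, 28.4). With |ZC| = 60.5, the foot of the radical line on ZC is 38.9 from Z and the perpendicular offset is √(43.1² − 38.9²) = 18.5. Taking the right-of-ZC solution: D = (42.1, -9.04).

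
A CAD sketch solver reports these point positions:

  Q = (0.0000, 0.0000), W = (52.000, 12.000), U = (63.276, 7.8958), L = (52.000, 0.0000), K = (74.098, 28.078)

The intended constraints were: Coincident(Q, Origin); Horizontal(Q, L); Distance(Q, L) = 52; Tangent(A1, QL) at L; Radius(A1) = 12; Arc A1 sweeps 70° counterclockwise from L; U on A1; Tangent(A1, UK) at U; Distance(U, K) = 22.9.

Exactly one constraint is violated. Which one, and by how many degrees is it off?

Tangent(A1, UK) at U — off by 8.20°.

Q = (0.00, 0.00) ✓; Q.y = 0.00, L.y = 0.00 ✓; |QL| = 52.00 ✓; ∠(WL, LQ) = 90.00° ✓; |WL| = 12.00 ✓; bearing(W→U) − bearing(W→L) = 70.00° ✓; |WU| = 12.00 ✓; ∠(WU, UK) = 98.20° ✗; |UK| = 22.90 ✓.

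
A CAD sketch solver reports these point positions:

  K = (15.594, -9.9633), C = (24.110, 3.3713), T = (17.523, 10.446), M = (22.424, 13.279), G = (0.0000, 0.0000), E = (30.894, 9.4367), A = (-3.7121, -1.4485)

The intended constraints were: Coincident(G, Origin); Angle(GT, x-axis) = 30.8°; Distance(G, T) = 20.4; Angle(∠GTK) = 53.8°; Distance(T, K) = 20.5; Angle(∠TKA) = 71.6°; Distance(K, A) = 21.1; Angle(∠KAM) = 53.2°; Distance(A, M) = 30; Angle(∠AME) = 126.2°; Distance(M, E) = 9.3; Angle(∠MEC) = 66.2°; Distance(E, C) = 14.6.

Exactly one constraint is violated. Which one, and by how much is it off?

Distance(E, C) = 14.6 — off by 5.50.

G = (0.00, 0.00) ✓; GT at 30.80° ✓; |GT| = 20.40 ✓; ∠GTK = 53.80° ✓; |TK| = 20.50 ✓; ∠TKA = 71.60° ✓; |KA| = 21.10 ✓; ∠KAM = 53.20° ✓; |AM| = 30.00 ✓; ∠AME = 126.2° ✓; |ME| = 9.301 ✓; ∠MEC = 66.20° ✓; |EC| = 9.100 ✗.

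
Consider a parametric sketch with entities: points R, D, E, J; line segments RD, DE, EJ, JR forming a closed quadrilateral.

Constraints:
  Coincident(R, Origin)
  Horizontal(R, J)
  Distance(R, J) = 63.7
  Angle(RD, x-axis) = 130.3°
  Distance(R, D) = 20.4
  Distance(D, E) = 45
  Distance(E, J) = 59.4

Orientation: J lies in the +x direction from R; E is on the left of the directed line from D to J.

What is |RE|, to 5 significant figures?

48.444

Checks: |DE| = 45.00 ✓; |EJ| = 59.40 ✓.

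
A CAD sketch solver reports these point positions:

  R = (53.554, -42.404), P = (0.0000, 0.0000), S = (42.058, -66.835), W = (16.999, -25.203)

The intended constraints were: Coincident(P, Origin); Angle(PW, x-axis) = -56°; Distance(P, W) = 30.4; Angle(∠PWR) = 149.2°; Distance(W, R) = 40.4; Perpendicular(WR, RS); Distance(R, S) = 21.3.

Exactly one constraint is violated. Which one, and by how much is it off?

Distance(R, S) = 21.3 — off by 5.70.

P = (0.00, 0.00) ✓; PW at -56.00° ✓; |PW| = 30.40 ✓; ∠PWR = 149.2° ✓; |WR| = 40.40 ✓; ∠(WR, RS) = 90.00° ✓; |RS| = 27.00 ✗.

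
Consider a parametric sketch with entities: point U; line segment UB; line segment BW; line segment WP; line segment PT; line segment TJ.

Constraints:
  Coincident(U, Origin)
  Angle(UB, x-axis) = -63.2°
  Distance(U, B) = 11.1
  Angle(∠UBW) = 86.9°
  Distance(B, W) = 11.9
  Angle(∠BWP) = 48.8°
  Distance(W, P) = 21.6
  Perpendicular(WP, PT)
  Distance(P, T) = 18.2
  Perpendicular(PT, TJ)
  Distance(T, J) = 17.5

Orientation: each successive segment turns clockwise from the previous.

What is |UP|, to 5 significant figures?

5.9402

∠UBW = 86.9° gives BW at -156.30° from the x-axis; with |BW| = 11.9, W = (-5.8916, -14.691). ∠BWP = 48.8° gives WP at 72.500° from the x-axis; with |WP| = 21.6, P = (0.60360, 5.9094). Then |UP| = |P − U| = 5.9402.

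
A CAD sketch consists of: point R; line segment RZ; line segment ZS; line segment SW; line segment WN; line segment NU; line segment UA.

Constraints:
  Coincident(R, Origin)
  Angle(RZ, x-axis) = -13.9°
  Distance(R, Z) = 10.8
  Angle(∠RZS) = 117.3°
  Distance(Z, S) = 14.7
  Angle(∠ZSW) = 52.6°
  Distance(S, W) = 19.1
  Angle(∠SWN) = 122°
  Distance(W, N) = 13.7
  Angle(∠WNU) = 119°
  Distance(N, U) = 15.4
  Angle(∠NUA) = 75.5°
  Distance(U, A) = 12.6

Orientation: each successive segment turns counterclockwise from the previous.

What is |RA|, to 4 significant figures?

11.84

∠WNU = 119.0° gives NU at -64.80° from the x-axis; with |NU| = 15.4, U = (-0.3485, -15.31). ∠NUA = 75.5° gives UA at 39.70° from the x-axis; with |UA| = 12.6, A = (9.346, -7.266). Then |RA| = |A − R| = 11.84.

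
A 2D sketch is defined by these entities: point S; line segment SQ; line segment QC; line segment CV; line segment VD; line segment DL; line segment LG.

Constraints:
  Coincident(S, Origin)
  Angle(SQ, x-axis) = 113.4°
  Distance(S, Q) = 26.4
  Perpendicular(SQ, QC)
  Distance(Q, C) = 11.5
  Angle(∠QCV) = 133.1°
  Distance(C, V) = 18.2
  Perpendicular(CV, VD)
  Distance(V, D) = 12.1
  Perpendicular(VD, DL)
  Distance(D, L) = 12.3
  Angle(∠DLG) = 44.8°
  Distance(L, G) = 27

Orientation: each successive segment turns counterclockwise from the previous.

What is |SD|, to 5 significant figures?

15.858

∠QCV = 133.1° gives CV at -109.70° from the x-axis; with |CV| = 18.2, V = (-27.174, 2.5268). CV is perpendicular to VD, so VD runs at -19.700°; with |VD| = 12.1, D = (-15.782, -1.5521). Then |SD| = |D − S| = 15.858.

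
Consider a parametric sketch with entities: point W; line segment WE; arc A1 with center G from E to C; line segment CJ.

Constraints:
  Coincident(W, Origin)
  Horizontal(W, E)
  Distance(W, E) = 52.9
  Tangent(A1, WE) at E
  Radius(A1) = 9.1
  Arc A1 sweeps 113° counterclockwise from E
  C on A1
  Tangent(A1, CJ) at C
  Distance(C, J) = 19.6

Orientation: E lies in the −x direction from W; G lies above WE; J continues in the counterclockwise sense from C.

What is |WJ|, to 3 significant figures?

60.5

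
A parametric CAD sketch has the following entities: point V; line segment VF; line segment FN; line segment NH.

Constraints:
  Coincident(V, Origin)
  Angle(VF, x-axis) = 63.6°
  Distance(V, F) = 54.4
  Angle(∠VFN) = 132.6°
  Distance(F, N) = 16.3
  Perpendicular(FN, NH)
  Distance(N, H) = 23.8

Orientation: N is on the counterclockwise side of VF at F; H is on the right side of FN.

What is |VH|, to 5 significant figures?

83.054

V is at the origin; VF runs at 63.6° with length 54.4, so F = 54.4·(cos 63.6°, sin 63.6°) = (24.188, 48.727). ∠VFN = 132.6°, so FN runs at 63.6° + (180° − 132.6°) = 111.00° from the x-axis; with |FN| = 16.3, N = F + 16.3·(cos 111.00°, sin 111.00°) = (18.347, 63.944). FN is perpendicular to NH; with |NH| = 23.8 on the right of FN, H = N + 23.8·(0.93358, 0.35837) = (40.566, 72.473). Then |VH| = |H − V| = 83.054.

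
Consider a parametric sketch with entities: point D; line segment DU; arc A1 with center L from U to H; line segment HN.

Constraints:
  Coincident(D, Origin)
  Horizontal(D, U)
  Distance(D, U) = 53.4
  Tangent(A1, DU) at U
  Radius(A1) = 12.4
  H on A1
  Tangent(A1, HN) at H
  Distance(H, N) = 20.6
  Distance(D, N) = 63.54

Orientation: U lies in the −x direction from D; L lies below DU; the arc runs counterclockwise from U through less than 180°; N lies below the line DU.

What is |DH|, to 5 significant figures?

66.537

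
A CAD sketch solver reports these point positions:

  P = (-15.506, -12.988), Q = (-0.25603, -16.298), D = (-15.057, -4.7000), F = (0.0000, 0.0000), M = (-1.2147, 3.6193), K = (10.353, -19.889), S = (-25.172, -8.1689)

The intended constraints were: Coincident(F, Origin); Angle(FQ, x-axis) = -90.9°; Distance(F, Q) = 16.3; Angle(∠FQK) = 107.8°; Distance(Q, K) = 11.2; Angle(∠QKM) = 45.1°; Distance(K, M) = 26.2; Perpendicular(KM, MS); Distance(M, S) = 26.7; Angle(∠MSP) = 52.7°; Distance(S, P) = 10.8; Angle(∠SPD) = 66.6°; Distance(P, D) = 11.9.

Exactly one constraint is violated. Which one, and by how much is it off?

Distance(P, D) = 11.9 — off by 3.60.

F = (0.00, 0.00) ✓; FQ at -90.90° ✓; |FQ| = 16.30 ✓; ∠FQK = 107.8° ✓; |QK| = 11.20 ✓; ∠QKM = 45.10° ✓; |KM| = 26.20 ✓; ∠(KM, MS) = 90.00° ✓; |MS| = 26.70 ✓; ∠MSP = 52.70° ✓; |SP| = 10.80 ✓; ∠SPD = 66.60° ✓; |PD| = 8.300 ✗.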